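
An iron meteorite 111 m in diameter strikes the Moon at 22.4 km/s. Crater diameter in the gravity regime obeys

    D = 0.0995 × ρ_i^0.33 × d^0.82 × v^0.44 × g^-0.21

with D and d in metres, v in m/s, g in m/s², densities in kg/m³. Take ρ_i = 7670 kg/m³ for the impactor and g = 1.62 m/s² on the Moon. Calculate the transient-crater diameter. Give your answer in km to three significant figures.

In SI units: v = 22400 m/s.
ρ_i^0.33 = 7670^0.33 = 19.14
d^0.82 = 111^0.82 = 47.55
v^0.44 = 22400^0.44 = 82.06
g^-0.21 = 1.62^-0.21 = 0.9037
D = 0.0995 × 19.14 × 47.55 × 82.06 × 0.9037 = 6715 m
   = 6.715 km

D ≈ 6.72 km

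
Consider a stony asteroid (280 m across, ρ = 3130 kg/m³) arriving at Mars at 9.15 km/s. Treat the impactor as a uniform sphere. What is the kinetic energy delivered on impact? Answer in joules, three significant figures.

E ≈ 1.51 × 10^18 J

v = 9150 m/s.
Mass m = (π/6) ρ d³ = (π/6) × 3130 × (280)³ = 3.598 × 10^10 kg
E = ½ m v² = 0.5 × 3.598 × 10^10 × (9150)² = 1.506 × 10^18 J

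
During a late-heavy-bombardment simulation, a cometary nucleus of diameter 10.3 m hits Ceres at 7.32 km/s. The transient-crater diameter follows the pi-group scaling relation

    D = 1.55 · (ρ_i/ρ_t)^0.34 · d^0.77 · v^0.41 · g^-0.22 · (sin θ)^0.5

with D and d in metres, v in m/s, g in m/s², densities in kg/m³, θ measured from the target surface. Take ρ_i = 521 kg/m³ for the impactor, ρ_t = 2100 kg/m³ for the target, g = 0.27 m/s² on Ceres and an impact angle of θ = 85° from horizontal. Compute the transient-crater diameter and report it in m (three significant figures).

In SI units: v = 7320 m/s.
(ρ_i/ρ_t)^0.34 = (521/2100)^0.34 = 0.6225
d^0.77 = 10.3^0.77 = 6.024
v^0.41 = 7320^0.41 = 38.41
g^-0.22 = 0.27^-0.22 = 1.334
(sin 85°)^0.5 = 0.9962^0.5 = 0.9981
D = 1.55 × 0.6225 × 6.024 × 38.41 × 1.334 × 0.9981 = 297.3 m

D ≈ 297 m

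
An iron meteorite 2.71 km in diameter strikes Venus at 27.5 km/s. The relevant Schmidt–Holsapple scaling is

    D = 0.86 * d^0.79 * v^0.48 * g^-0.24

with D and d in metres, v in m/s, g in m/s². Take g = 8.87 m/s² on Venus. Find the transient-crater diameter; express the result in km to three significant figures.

In SI units: d = 2710 m, v = 27500 m/s.
d^0.79 = 2710^0.79 = 515.3
v^0.48 = 27500^0.48 = 135.2
g^-0.24 = 8.87^-0.24 = 0.5922
D = 0.86 × 515.3 × 135.2 × 0.5922 = 35482 m
   = 35.48 km

D ≈ 35.5 km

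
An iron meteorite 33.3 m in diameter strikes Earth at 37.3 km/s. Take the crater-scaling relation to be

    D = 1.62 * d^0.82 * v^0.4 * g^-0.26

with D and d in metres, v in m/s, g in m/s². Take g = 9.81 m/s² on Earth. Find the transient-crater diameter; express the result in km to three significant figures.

In SI units: v = 37300 m/s.
d^0.82 = 33.3^0.82 = 17.72
v^0.4 = 37300^0.4 = 67.40
g^-0.26 = 9.81^-0.26 = 0.5523
D = 1.62 × 17.72 × 67.40 × 0.5523 = 1069 m
   = 1.069 km

D ≈ 1.07 km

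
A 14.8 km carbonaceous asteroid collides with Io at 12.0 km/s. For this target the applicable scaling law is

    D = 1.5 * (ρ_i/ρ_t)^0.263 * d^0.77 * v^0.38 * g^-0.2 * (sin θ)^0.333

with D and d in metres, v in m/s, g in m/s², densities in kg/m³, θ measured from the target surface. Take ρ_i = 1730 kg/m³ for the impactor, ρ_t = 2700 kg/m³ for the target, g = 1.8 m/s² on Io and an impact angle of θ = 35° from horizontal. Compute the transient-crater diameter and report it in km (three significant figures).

In SI units: d = 14800 m, v = 12000 m/s.
(ρ_i/ρ_t)^0.263 = (1730/2700)^0.263 = 0.8895
d^0.77 = 14800^0.77 = 1626
v^0.38 = 12000^0.38 = 35.49
g^-0.2 = 1.8^-0.2 = 0.8891
(sin 35°)^0.333 = 0.5736^0.333 = 0.8310
D = 1.5 × 0.8895 × 1626 × 35.49 × 0.8891 × 0.8310 = 56887 m
   = 56.89 km

D ≈ 56.9 km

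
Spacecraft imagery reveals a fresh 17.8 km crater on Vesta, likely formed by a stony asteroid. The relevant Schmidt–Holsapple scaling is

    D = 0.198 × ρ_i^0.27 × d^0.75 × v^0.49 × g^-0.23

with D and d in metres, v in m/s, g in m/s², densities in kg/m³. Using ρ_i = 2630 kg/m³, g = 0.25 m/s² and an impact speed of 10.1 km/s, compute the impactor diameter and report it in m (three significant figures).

d ≈ 374 m

Rearranging for d: d = [D / (0.198 · 2630^0.27 · 10100^0.49 · 0.25^-0.23)]^(1/0.75).
D = 17800 m.
2630^0.27 = 8.383
10100^0.49 = 91.65
0.25^-0.23 = 1.376
Denominator = 0.198 × 8.383 × 91.65 × 1.376 = 209.3
D / 209.3 = 17800 / 209.3 = 85.05
d = 85.05^(1/0.75) = 85.05^1.3333 = 374.0 m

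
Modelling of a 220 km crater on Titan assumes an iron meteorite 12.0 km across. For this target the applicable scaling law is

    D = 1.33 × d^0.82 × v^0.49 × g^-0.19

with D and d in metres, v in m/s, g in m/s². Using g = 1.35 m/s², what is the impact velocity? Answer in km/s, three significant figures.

v ≈ 7.49 km/s

Rearranging for v: v = [D / (1.33 · 12000^0.82 · 1.35^-0.19)]^(1/0.49).
D = 220000 m.
12000^0.82 = 2213
1.35^-0.19 = 0.9446
Denominator = 1.33 × 2213 × 0.9446 = 2780
D / 2780 = 220000 / 2780 = 79.14
v = 79.14^(1/0.49) = 79.14^2.0408 = 7486 m/s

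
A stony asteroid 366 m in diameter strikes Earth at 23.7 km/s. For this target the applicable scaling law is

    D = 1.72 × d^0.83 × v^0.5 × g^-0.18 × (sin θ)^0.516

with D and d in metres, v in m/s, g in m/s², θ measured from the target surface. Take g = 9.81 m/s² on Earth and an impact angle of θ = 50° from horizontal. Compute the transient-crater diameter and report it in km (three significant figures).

In SI units: v = 23700 m/s.
d^0.83 = 366^0.83 = 134.2
v^0.5 = 23700^0.5 = 153.9
g^-0.18 = 9.81^-0.18 = 0.6630
(sin 50°)^0.516 = 0.7660^0.516 = 0.8715
D = 1.72 × 134.2 × 153.9 × 0.6630 × 0.8715 = 20526 m
   = 20.53 km

D ≈ 20.5 km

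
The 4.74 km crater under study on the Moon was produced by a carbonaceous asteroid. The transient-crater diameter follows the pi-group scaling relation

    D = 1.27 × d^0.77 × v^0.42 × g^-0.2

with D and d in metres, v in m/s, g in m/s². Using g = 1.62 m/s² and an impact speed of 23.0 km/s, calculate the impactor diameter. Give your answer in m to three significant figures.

Rearranging for d: d = [D / (1.27 · 23000^0.42 · 1.62^-0.2)]^(1/0.77).
D = 4740 m.
23000^0.42 = 67.91
1.62^-0.2 = 0.9080
Denominator = 1.27 × 67.91 × 0.9080 = 78.31
D / 78.31 = 4740 / 78.31 = 60.53
d = 60.53^(1/0.77) = 60.53^1.2987 = 206.2 m

d ≈ 206 m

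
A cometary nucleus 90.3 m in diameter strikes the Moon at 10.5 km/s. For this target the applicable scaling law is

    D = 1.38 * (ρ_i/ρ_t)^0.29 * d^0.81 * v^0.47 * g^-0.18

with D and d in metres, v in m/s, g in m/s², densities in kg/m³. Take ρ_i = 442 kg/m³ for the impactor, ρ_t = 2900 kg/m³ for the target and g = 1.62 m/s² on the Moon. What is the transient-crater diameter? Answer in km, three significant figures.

In SI units: v = 10500 m/s.
(ρ_i/ρ_t)^0.29 = (442/2900)^0.29 = 0.5795
d^0.81 = 90.3^0.81 = 38.38
v^0.47 = 10500^0.47 = 77.62
g^-0.18 = 1.62^-0.18 = 0.9168
D = 1.38 × 0.5795 × 38.38 × 77.62 × 0.9168 = 2184 m
   = 2.184 km

D ≈ 2.18 km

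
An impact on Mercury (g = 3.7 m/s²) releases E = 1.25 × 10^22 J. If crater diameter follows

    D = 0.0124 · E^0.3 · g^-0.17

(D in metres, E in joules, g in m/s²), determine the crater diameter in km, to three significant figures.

D ≈ 42.3 km

E^0.3 = (1.25 × 10^22)^0.3 = 4.257 × 10^6
g^-0.17 = 3.7^-0.17 = 0.8006
D = 0.0124 × 4.257 × 10^6 × 0.8006 = 42261 m
   = 42.26 km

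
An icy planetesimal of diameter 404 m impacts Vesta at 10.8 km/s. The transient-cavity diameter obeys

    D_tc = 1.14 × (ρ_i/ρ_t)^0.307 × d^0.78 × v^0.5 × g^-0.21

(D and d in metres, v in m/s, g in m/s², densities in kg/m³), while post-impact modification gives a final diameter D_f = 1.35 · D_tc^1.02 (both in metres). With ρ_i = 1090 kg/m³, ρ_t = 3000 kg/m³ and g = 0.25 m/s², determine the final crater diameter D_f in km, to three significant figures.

D_f ≈ 20.4 km

v = 10800 m/s.
(ρ_i/ρ_t)^0.307 = (1090/3000)^0.307 = 0.7328
d^0.78 = 404^0.78 = 107.9
v^0.5 = 10800^0.5 = 103.9
g^-0.21 = 0.25^-0.21 = 1.338
D_tc = 1.14 × 0.7328 × 107.9 × 103.9 × 1.338 = 12530 m
D_f = 1.35 × (12530)^1.02 = 20429 m
     = 20.43 km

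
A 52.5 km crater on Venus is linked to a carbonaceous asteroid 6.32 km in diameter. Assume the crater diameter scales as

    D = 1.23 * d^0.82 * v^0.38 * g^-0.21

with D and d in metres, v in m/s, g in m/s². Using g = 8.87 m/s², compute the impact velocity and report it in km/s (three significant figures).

Rearranging for v: v = [D / (1.23 · 6320^0.82 · 8.87^-0.21)]^(1/0.38).
D = 52500 m.
6320^0.82 = 1308
8.87^-0.21 = 0.6323
Denominator = 1.23 × 1308 × 0.6323 = 1017
D / 1017 = 52500 / 1017 = 51.62
v = 51.62^(1/0.38) = 51.62^2.6316 = 32170 m/s

v ≈ 32.2 km/s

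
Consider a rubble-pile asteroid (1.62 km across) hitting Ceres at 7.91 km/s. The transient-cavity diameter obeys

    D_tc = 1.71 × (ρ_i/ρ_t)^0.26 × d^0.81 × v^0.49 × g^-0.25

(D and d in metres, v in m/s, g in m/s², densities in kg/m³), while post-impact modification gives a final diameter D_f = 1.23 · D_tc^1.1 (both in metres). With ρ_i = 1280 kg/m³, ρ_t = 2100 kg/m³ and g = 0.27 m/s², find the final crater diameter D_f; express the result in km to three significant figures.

In SI: d = 1620 m, v = 7910 m/s.
(ρ_i/ρ_t)^0.26 = (1280/2100)^0.26 = 0.8792
d^0.81 = 1620^0.81 = 397.8
v^0.49 = 7910^0.49 = 81.30
g^-0.25 = 0.27^-0.25 = 1.387
D_tc = 1.71 × 0.8792 × 397.8 × 81.30 × 1.387 = 67440 m
D_f = 1.23 × (67440)^1.1 = 2.522 × 10^5 m
     = 252.2 km

D_f ≈ 252 km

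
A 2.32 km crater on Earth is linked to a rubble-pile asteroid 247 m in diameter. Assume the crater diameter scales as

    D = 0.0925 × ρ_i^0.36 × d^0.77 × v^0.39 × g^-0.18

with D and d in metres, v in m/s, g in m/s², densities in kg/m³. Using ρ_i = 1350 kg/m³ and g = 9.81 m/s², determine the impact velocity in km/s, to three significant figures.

v ≈ 13.3 km/s

Rearranging for v: v = [D / (0.0925 · 1350^0.36 · 247^0.77 · 9.81^-0.18)]^(1/0.39).
D = 2320 m.
1350^0.36 = 13.39
247^0.77 = 69.56
9.81^-0.18 = 0.6630
Denominator = 0.0925 × 13.39 × 69.56 × 0.6630 = 57.12
D / 57.12 = 2320 / 57.12 = 40.62
v = 40.62^(1/0.39) = 40.62^2.5641 = 13334 m/s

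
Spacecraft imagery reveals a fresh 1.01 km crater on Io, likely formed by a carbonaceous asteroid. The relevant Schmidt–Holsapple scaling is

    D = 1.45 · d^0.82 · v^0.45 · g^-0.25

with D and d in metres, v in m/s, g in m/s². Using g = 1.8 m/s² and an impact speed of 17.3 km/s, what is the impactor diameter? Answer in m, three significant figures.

Rearranging for d: d = [D / (1.45 · 17300^0.45 · 1.8^-0.25)]^(1/0.82).
D = 1010 m.
17300^0.45 = 80.75
1.8^-0.25 = 0.8633
Denominator = 1.45 × 80.75 × 0.8633 = 101.1
D / 101.1 = 1010 / 101.1 = 9.990
d = 9.990^(1/0.82) = 9.990^1.2195 = 16.56 m

d ≈ 16.6 m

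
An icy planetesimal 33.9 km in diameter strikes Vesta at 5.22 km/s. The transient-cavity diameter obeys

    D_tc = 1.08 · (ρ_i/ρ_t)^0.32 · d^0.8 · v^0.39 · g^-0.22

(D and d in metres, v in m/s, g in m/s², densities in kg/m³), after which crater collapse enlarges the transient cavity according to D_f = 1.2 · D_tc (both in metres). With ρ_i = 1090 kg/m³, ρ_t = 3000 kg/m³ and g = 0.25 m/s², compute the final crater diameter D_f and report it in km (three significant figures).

D_f ≈ 151 km

In SI: d = 33900 m, v = 5220 m/s.
(ρ_i/ρ_t)^0.32 = (1090/3000)^0.32 = 0.7233
d^0.8 = 33900^0.8 = 4209
v^0.39 = 5220^0.39 = 28.18
g^-0.22 = 0.25^-0.22 = 1.357
D_tc = 1.08 × 0.7233 × 4209 × 28.18 × 1.357 = 1.257 × 10^5 m
D_f = 1.2 × 1.257 × 10^5 = 1.508 × 10^5 m
     = 150.8 km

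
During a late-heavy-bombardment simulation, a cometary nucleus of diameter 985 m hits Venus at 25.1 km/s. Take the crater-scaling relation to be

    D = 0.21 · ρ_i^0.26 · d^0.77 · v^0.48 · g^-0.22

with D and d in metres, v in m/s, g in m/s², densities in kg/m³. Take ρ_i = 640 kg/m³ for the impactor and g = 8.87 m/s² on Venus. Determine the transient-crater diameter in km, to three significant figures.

In SI units: v = 25100 m/s.
ρ_i^0.26 = 640^0.26 = 5.365
d^0.77 = 985^0.77 = 201.8
v^0.48 = 25100^0.48 = 129.4
g^-0.22 = 8.87^-0.22 = 0.6187
D = 0.21 × 5.365 × 201.8 × 129.4 × 0.6187 = 18202 m
   = 18.20 km

D ≈ 18.2 km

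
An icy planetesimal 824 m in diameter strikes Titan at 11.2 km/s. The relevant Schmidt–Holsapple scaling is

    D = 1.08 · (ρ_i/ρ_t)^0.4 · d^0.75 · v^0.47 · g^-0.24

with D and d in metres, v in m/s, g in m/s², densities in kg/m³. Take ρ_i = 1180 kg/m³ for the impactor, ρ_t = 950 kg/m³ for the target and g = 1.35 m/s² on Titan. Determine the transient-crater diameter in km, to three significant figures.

D ≈ 13.5 km

In SI units: v = 11200 m/s.
(ρ_i/ρ_t)^0.4 = (1180/950)^0.4 = 1.091
d^0.75 = 824^0.75 = 153.8
v^0.47 = 11200^0.47 = 80.01
g^-0.24 = 1.35^-0.24 = 0.9305
D = 1.08 × 1.091 × 153.8 × 80.01 × 0.9305 = 13492 m
   = 13.49 km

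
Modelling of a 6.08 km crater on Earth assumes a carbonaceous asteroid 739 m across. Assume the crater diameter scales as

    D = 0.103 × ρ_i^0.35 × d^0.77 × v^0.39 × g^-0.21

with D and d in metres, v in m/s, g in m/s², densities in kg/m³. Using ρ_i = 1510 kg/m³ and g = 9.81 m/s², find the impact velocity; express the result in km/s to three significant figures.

v ≈ 17.8 km/s

Rearranging for v: v = [D / (0.103 · 1510^0.35 · 739^0.77 · 9.81^-0.21)]^(1/0.39).
D = 6080 m.
1510^0.35 = 12.96
739^0.77 = 161.8
9.81^-0.21 = 0.6191
Denominator = 0.103 × 12.96 × 161.8 × 0.6191 = 133.7
D / 133.7 = 6080 / 133.7 = 45.47
v = 45.47^(1/0.39) = 45.47^2.5641 = 17806 m/s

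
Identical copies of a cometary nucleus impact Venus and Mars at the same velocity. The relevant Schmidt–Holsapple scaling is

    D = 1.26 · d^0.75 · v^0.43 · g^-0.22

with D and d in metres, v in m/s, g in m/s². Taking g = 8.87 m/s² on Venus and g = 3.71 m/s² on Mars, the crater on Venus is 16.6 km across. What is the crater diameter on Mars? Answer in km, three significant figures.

All impactor-dependent factors cancel in the ratio, leaving D_Mars/D_Venus = (g_Mars/g_Venus)^-0.22.
(3.71/8.87)^-0.22 = 0.4183^-0.22 = 1.211
D_Mars = 1.211 × 16.6 km = 20.1 km

D ≈ 20.1 km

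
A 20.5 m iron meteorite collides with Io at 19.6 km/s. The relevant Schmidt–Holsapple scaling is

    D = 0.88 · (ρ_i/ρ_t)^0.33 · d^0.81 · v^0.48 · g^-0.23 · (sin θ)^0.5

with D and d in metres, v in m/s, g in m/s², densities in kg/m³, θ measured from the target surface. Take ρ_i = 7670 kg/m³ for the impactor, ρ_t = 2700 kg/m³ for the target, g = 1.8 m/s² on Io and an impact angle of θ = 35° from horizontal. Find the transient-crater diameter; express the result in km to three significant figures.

In SI units: v = 19600 m/s.
(ρ_i/ρ_t)^0.33 = (7670/2700)^0.33 = 1.411
d^0.81 = 20.5^0.81 = 11.55
v^0.48 = 19600^0.48 = 114.9
g^-0.23 = 1.8^-0.23 = 0.8735
(sin 35°)^0.5 = 0.5736^0.5 = 0.7574
D = 0.88 × 1.411 × 11.55 × 114.9 × 0.8735 × 0.7574 = 1090 m
   = 1.090 km

D ≈ 1.09 km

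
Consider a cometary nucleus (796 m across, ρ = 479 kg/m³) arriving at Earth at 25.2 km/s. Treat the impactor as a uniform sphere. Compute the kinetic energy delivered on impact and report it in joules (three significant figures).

E ≈ 4.02 × 10^19 J

v = 25200 m/s.
Mass m = (π/6) ρ d³ = (π/6) × 479 × (796)³ = 1.265 × 10^11 kg
E = ½ m v² = 0.5 × 1.265 × 10^11 × (25200)² = 4.017 × 10^19 J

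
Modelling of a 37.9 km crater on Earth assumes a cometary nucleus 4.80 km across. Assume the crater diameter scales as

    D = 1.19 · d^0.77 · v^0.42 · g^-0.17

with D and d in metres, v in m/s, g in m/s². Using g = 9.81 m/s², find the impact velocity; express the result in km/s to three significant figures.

Rearranging for v: v = [D / (1.19 · 4800^0.77 · 9.81^-0.17)]^(1/0.42).
D = 37900 m.
4800^0.77 = 683.2
9.81^-0.17 = 0.6783
Denominator = 1.19 × 683.2 × 0.6783 = 551.5
D / 551.5 = 37900 / 551.5 = 68.72
v = 68.72^(1/0.42) = 68.72^2.381 = 23664 m/s

v ≈ 23.7 km/s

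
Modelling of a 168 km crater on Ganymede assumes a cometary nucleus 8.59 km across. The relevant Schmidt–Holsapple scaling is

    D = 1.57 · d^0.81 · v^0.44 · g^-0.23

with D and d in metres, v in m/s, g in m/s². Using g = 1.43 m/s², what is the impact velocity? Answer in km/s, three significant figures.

v ≈ 18.6 km/s

Rearranging for v: v = [D / (1.57 · 8590^0.81 · 1.43^-0.23)]^(1/0.44).
D = 168000 m.
8590^0.81 = 1537
1.43^-0.23 = 0.9210
Denominator = 1.57 × 1537 × 0.9210 = 2222
D / 2222 = 168000 / 2222 = 75.61
v = 75.61^(1/0.44) = 75.61^2.2727 = 18597 m/s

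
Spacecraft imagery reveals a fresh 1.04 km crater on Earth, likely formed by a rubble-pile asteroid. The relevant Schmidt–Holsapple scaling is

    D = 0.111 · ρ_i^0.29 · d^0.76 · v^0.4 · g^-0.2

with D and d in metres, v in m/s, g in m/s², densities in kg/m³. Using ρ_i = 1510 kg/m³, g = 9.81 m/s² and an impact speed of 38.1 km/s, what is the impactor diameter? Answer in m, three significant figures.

d ≈ 72.9 m

Rearranging for d: d = [D / (0.111 · 1510^0.29 · 38100^0.4 · 9.81^-0.2)]^(1/0.76).
D = 1040 m.
1510^0.29 = 8.354
38100^0.4 = 67.98
9.81^-0.2 = 0.6334
Denominator = 0.111 × 8.354 × 67.98 × 0.6334 = 39.93
D / 39.93 = 1040 / 39.93 = 26.05
d = 26.05^(1/0.76) = 26.05^1.3158 = 72.93 m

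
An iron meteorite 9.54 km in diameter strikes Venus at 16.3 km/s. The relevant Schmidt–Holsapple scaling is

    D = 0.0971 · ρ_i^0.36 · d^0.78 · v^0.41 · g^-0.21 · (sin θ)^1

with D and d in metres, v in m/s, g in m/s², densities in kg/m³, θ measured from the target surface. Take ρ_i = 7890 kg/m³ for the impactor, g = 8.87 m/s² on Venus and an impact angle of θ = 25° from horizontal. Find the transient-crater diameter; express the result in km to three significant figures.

D ≈ 44.5 km

In SI units: d = 9540 m, v = 16300 m/s.
ρ_i^0.36 = 7890^0.36 = 25.29
d^0.78 = 9540^0.78 = 1271
v^0.41 = 16300^0.41 = 53.33
g^-0.21 = 8.87^-0.21 = 0.6323
(sin 25°)^1 = 0.4226^1 = 0.4226
D = 0.0971 × 25.29 × 1271 × 53.33 × 0.6323 × 0.4226 = 44477 m
   = 44.48 km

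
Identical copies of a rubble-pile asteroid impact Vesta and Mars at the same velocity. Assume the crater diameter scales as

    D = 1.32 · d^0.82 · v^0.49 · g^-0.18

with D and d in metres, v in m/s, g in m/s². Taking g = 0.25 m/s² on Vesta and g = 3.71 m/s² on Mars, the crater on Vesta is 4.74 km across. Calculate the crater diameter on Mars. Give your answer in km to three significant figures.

D ≈ 2.92 km

All impactor-dependent factors cancel in the ratio, leaving D_Mars/D_Vesta = (g_Mars/g_Vesta)^-0.18.
(3.71/0.25)^-0.18 = 14.84^-0.18 = 0.6154
D_Mars = 0.6154 × 4.74 km = 2.92 km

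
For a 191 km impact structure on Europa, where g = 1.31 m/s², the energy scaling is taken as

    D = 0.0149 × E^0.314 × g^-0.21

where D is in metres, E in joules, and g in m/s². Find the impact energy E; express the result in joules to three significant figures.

Rearranging: E = [D / (0.0149 · g^-0.21)]^(1/0.314).
D = 191000 m.
g^-0.21 = 1.31^-0.21 = 0.9449
D / (0.0149 × 0.9449) = 191000 / (0.01408) = 1.357 × 10^7
E = (1.357 × 10^7)^3.1847 = 5.190 × 10^22 J

E ≈ 5.19 × 10^22 J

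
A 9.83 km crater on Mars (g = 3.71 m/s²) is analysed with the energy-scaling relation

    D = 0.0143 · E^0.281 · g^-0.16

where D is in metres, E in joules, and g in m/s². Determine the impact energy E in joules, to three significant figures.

E ≈ 1.25 × 10^21 J

Rearranging: E = [D / (0.0143 · g^-0.16)]^(1/0.281).
D = 9830 m.
g^-0.16 = 3.71^-0.16 = 0.8108
D / (0.0143 × 0.8108) = 9830 / (0.01159) = 8.481 × 10^5
E = (8.481 × 10^5)^3.5587 = 1.252 × 10^21 J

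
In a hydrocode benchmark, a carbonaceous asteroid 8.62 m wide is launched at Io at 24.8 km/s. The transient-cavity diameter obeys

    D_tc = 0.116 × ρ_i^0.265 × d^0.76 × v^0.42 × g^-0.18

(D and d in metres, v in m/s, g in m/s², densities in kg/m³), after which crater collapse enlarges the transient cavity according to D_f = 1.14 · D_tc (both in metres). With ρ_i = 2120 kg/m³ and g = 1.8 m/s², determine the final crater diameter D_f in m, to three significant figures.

v = 24800 m/s.
ρ_i^0.265 = 2120^0.265 = 7.612
d^0.76 = 8.62^0.76 = 5.140
v^0.42 = 24800^0.42 = 70.09
g^-0.18 = 1.8^-0.18 = 0.8996
D_tc = 0.116 × 7.612 × 5.140 × 70.09 × 0.8996 = 286.2 m
D_f = 1.14 × 286.2 = 326.3 m

D_f ≈ 326 m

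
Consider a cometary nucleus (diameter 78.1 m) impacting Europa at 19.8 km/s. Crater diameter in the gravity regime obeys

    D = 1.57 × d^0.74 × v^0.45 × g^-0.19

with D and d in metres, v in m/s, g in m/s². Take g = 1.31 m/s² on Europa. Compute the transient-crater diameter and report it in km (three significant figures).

D ≈ 3.22 km

In SI units: v = 19800 m/s.
d^0.74 = 78.1^0.74 = 25.15
v^0.45 = 19800^0.45 = 85.80
g^-0.19 = 1.31^-0.19 = 0.9500
D = 1.57 × 25.15 × 85.80 × 0.9500 = 3218 m
   = 3.218 km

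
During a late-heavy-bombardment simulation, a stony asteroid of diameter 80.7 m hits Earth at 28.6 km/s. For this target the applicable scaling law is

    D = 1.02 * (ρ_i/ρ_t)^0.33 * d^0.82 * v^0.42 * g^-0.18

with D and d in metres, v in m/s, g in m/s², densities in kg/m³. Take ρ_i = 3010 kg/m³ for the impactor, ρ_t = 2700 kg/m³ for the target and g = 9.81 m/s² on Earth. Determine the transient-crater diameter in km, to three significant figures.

In SI units: v = 28600 m/s.
(ρ_i/ρ_t)^0.33 = (3010/2700)^0.33 = 1.037
d^0.82 = 80.7^0.82 = 36.61
v^0.42 = 28600^0.42 = 74.42
g^-0.18 = 9.81^-0.18 = 0.6630
D = 1.02 × 1.037 × 36.61 × 74.42 × 0.6630 = 1911 m
   = 1.911 km

D ≈ 1.91 km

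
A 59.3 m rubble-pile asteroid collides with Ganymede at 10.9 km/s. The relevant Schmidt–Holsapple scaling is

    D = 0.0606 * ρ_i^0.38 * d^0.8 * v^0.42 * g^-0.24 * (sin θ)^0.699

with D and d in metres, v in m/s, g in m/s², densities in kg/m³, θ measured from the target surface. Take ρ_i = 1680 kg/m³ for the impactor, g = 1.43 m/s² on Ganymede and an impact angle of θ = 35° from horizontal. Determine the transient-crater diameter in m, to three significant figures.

In SI units: v = 10900 m/s.
ρ_i^0.38 = 1680^0.38 = 16.81
d^0.8 = 59.3^0.8 = 26.21
v^0.42 = 10900^0.42 = 49.63
g^-0.24 = 1.43^-0.24 = 0.9177
(sin 35°)^0.699 = 0.5736^0.699 = 0.6781
D = 0.0606 × 16.81 × 26.21 × 49.63 × 0.9177 × 0.6781 = 824.6 m

D ≈ 825 m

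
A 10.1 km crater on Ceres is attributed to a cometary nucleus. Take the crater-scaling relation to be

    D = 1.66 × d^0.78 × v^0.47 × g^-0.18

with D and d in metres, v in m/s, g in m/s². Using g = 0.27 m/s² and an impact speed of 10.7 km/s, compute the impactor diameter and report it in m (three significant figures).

Rearranging for d: d = [D / (1.66 · 10700^0.47 · 0.27^-0.18)]^(1/0.78).
D = 10100 m.
10700^0.47 = 78.31
0.27^-0.18 = 1.266
Denominator = 1.66 × 78.31 × 1.266 = 164.6
D / 164.6 = 10100 / 164.6 = 61.36
d = 61.36^(1/0.78) = 61.36^1.2821 = 196.0 m

d ≈ 196 m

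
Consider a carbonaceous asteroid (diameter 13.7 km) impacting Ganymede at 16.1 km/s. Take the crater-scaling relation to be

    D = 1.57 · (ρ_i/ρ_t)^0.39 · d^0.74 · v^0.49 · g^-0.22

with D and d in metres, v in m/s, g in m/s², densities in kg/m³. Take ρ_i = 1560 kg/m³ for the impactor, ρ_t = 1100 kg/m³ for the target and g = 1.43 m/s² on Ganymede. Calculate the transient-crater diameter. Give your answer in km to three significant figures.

In SI units: d = 13700 m, v = 16100 m/s.
(ρ_i/ρ_t)^0.39 = (1560/1100)^0.39 = 1.146
d^0.74 = 13700^0.74 = 1151
v^0.49 = 16100^0.49 = 115.2
g^-0.22 = 1.43^-0.22 = 0.9243
D = 1.57 × 1.146 × 1151 × 115.2 × 0.9243 = 2.205 × 10^5 m
   = 220.5 km

D ≈ 221 km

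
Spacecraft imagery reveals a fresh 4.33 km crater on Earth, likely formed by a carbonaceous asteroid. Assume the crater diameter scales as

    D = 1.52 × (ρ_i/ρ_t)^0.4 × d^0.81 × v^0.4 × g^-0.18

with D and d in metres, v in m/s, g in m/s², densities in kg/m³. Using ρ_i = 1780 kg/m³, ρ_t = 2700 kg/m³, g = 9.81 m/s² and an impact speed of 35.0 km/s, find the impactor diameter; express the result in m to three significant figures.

Rearranging for d: d = [D / (1.52 · (1780/2700)^0.4 · 35000^0.4 · 9.81^-0.18)]^(1/0.81).
D = 4330 m.
(1780/2700)^0.4 = 0.8465
35000^0.4 = 65.71
9.81^-0.18 = 0.6630
Denominator = 1.52 × 0.8465 × 65.71 × 0.6630 = 56.06
D / 56.06 = 4330 / 56.06 = 77.24
d = 77.24^(1/0.81) = 77.24^1.2346 = 214.2 m

d ≈ 214 m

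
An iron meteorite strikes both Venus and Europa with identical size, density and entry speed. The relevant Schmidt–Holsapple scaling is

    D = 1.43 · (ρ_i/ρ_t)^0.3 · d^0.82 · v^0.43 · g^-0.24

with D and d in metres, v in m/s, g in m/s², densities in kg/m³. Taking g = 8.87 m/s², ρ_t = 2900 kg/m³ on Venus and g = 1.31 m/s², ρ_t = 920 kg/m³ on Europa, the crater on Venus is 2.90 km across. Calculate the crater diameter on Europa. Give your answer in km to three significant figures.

D ≈ 6.48 km

The impactor-only factors (d, v, ρ_i) cancel in the ratio, leaving D_Europa/D_Venus = (g_Europa/g_Venus)^-0.24 · (ρ_t,Venus/ρ_t,Europa)^0.3.
(1.31/8.87)^-0.24 = 0.1477^-0.24 = 1.583
(2900/920)^0.3 = 3.152^0.3 = 1.411
Ratio = 1.583 × 1.411 = 2.234
D_Europa = 2.234 × 2.90 km = 6.48 km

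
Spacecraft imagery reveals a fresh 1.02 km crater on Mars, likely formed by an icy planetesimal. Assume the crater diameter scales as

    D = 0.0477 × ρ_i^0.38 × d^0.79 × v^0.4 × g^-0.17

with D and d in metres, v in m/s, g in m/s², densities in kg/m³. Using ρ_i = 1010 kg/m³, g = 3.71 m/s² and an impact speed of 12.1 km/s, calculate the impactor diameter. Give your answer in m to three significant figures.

d ≈ 123 m

Rearranging for d: d = [D / (0.0477 · 1010^0.38 · 12100^0.4 · 3.71^-0.17)]^(1/0.79).
D = 1020 m.
1010^0.38 = 13.86
12100^0.4 = 42.96
3.71^-0.17 = 0.8002
Denominator = 0.0477 × 13.86 × 42.96 × 0.8002 = 22.73
D / 22.73 = 1020 / 22.73 = 44.87
d = 44.87^(1/0.79) = 44.87^1.2658 = 123.3 m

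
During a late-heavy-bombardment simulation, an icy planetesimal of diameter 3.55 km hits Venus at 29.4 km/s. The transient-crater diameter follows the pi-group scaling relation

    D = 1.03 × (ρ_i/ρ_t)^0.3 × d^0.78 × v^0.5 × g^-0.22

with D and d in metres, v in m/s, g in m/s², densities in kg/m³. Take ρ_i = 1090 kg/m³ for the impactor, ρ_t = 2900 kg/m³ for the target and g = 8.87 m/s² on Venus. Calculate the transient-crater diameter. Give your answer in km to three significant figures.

In SI units: d = 3550 m, v = 29400 m/s.
(ρ_i/ρ_t)^0.3 = (1090/2900)^0.3 = 0.7456
d^0.78 = 3550^0.78 = 587.7
v^0.5 = 29400^0.5 = 171.5
g^-0.22 = 8.87^-0.22 = 0.6187
D = 1.03 × 0.7456 × 587.7 × 171.5 × 0.6187 = 47890 m
   = 47.89 km

D ≈ 47.9 km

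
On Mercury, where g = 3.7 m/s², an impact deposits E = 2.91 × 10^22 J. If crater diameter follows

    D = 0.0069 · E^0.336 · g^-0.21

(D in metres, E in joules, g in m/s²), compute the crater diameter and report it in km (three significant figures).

D ≈ 185 km

E^0.336 = (2.91 × 10^22)^0.336 = 3.531 × 10^7
g^-0.21 = 3.7^-0.21 = 0.7598
D = 0.0069 × 3.531 × 10^7 × 0.7598 = 1.851 × 10^5 m
   = 185.1 km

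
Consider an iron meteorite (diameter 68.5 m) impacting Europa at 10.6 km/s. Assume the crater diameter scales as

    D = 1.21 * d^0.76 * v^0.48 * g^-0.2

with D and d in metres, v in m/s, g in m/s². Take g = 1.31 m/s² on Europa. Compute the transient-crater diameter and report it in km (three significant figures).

D ≈ 2.44 km

In SI units: v = 10600 m/s.
d^0.76 = 68.5^0.76 = 24.84
v^0.48 = 10600^0.48 = 85.54
g^-0.2 = 1.31^-0.2 = 0.9474
D = 1.21 × 24.84 × 85.54 × 0.9474 = 2436 m
   = 2.436 km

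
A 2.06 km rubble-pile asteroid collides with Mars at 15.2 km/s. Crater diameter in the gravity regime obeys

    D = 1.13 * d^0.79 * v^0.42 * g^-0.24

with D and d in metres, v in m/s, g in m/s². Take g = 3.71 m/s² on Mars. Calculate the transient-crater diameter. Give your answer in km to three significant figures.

D ≈ 19.5 km

In SI units: d = 2060 m, v = 15200 m/s.
d^0.79 = 2060^0.79 = 414.9
v^0.42 = 15200^0.42 = 57.07
g^-0.24 = 3.71^-0.24 = 0.7300
D = 1.13 × 414.9 × 57.07 × 0.7300 = 19532 m
   = 19.53 km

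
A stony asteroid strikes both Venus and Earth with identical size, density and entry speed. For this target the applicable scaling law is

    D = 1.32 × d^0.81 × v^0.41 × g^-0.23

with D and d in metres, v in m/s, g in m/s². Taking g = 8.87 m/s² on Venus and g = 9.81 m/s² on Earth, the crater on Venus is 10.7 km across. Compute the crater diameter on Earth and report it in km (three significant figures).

D ≈ 10.5 km

All impactor-dependent factors cancel in the ratio, leaving D_Earth/D_Venus = (g_Earth/g_Venus)^-0.23.
(9.81/8.87)^-0.23 = 1.106^-0.23 = 0.9771
D_Earth = 0.9771 × 10.7 km = 10.5 km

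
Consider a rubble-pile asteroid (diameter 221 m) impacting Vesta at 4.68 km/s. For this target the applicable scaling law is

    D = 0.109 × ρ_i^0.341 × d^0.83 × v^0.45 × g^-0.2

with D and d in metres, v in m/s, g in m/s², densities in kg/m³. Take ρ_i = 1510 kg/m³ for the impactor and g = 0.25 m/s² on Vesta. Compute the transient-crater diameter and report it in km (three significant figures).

D ≈ 6.91 km

In SI units: v = 4680 m/s.
ρ_i^0.341 = 1510^0.341 = 12.13
d^0.83 = 221^0.83 = 88.28
v^0.45 = 4680^0.45 = 44.83
g^-0.2 = 0.25^-0.2 = 1.320
D = 0.109 × 12.13 × 88.28 × 44.83 × 1.320 = 6907 m
   = 6.907 km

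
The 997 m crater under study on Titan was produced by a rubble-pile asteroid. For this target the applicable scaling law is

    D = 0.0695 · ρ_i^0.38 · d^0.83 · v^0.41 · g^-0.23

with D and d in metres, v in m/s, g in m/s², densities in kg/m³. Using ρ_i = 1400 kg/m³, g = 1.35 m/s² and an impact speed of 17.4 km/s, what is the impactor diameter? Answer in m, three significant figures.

Rearranging for d: d = [D / (0.0695 · 1400^0.38 · 17400^0.41 · 1.35^-0.23)]^(1/0.83).
1400^0.38 = 15.69
17400^0.41 = 54.78
1.35^-0.23 = 0.9333
Denominator = 0.0695 × 15.69 × 54.78 × 0.9333 = 55.75
D / 55.75 = 997 / 55.75 = 17.88
d = 17.88^(1/0.83) = 17.88^1.2048 = 32.27 m

d ≈ 32.3 m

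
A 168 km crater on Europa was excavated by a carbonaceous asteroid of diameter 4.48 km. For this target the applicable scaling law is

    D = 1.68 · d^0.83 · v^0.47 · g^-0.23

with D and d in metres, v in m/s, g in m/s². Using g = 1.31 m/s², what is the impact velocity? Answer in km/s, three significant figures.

Rearranging for v: v = [D / (1.68 · 4480^0.83 · 1.31^-0.23)]^(1/0.47).
D = 168000 m.
4480^0.83 = 1073
1.31^-0.23 = 0.9398
Denominator = 1.68 × 1073 × 0.9398 = 1694
D / 1694 = 168000 / 1694 = 99.17
v = 99.17^(1/0.47) = 99.17^2.1277 = 17689 m/s

v ≈ 17.7 km/s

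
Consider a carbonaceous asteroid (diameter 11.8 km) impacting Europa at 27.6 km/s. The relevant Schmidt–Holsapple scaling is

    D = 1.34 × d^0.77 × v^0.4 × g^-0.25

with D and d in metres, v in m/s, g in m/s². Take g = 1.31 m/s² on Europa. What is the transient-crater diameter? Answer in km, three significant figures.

D ≈ 102 km

In SI units: d = 11800 m, v = 27600 m/s.
d^0.77 = 11800^0.77 = 1366
v^0.4 = 27600^0.4 = 59.75
g^-0.25 = 1.31^-0.25 = 0.9347
D = 1.34 × 1366 × 59.75 × 0.9347 = 1.022 × 10^5 m
   = 102.2 km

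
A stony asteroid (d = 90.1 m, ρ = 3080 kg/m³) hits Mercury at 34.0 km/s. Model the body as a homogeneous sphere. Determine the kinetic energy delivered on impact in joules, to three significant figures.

v = 34000 m/s.
Mass m = (π/6) ρ d³ = (π/6) × 3080 × (90.1)³ = 1.180 × 10^9 kg
E = ½ m v² = 0.5 × 1.180 × 10^9 × (34000)² = 6.820 × 10^17 J

E ≈ 6.82 × 10^17 J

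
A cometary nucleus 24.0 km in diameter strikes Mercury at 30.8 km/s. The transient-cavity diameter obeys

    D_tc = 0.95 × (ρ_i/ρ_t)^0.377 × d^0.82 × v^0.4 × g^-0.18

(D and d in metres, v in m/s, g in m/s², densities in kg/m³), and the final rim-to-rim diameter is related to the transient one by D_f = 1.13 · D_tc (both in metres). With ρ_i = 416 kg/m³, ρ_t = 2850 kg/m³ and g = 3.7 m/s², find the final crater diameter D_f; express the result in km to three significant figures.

D_f ≈ 100 km

In SI: d = 24000 m, v = 30800 m/s.
(ρ_i/ρ_t)^0.377 = (416/2850)^0.377 = 0.4841
d^0.82 = 24000^0.82 = 3906
v^0.4 = 30800^0.4 = 62.43
g^-0.18 = 3.7^-0.18 = 0.7902
D_tc = 0.95 × 0.4841 × 3906 × 62.43 × 0.7902 = 88620 m
D_f = 1.13 × 88620 = 1.001 × 10^5 m
     = 100.1 km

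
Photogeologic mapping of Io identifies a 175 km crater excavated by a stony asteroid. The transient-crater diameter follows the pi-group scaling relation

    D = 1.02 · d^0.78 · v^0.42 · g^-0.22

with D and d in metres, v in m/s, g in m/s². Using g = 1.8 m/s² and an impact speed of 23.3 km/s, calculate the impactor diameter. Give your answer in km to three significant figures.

d ≈ 27.0 km

Rearranging for d: d = [D / (1.02 · 23300^0.42 · 1.8^-0.22)]^(1/0.78).
D = 175000 m.
23300^0.42 = 68.28
1.8^-0.22 = 0.8787
Denominator = 1.02 × 68.28 × 0.8787 = 61.20
D / 61.20 = 175000 / 61.20 = 2859
d = 2859^(1/0.78) = 2859^1.2821 = 26991 m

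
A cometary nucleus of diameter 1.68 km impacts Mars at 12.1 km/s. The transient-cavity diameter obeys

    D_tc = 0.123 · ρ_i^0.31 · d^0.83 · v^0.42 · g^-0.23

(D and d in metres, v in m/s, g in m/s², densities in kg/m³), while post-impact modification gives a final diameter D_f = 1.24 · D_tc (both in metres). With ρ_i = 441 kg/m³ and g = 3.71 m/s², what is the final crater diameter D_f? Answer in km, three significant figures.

In SI: d = 1680 m, v = 12100 m/s.
ρ_i^0.31 = 441^0.31 = 6.604
d^0.83 = 1680^0.83 = 475.3
v^0.42 = 12100^0.42 = 51.85
g^-0.23 = 3.71^-0.23 = 0.7397
D_tc = 0.123 × 6.604 × 475.3 × 51.85 × 0.7397 = 14810 m
D_f = 1.24 × 14810 = 18364 m
     = 18.36 km

D_f ≈ 18.4 km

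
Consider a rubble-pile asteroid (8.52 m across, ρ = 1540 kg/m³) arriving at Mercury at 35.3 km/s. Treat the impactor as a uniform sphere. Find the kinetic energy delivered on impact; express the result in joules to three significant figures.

v = 35300 m/s.
Mass m = (π/6) ρ d³ = (π/6) × 1540 × (8.52)³ = 4.987 × 10^5 kg
E = ½ m v² = 0.5 × 4.987 × 10^5 × (35300)² = 3.107 × 10^14 J

E ≈ 3.11 × 10^14 J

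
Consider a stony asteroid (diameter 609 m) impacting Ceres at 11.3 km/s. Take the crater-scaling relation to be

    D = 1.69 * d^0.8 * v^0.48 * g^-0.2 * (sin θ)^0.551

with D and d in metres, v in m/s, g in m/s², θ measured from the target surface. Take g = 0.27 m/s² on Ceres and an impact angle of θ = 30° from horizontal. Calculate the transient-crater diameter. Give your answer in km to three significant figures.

In SI units: v = 11300 m/s.
d^0.8 = 609^0.8 = 168.9
v^0.48 = 11300^0.48 = 88.20
g^-0.2 = 0.27^-0.2 = 1.299
(sin 30°)^0.551 = 0.5000^0.551 = 0.6825
D = 1.69 × 168.9 × 88.20 × 1.299 × 0.6825 = 22320 m
   = 22.32 km

D ≈ 22.3 km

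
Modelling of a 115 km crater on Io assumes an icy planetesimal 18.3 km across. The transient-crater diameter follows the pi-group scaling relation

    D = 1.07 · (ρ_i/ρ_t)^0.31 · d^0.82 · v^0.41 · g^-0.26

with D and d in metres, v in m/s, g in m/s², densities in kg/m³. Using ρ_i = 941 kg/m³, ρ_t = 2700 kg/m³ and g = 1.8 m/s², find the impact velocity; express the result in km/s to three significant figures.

v ≈ 18.0 km/s

Rearranging for v: v = [D / (1.07 · (941/2700)^0.31 · 18300^0.82 · 1.8^-0.26)]^(1/0.41).
D = 115000 m.
(941/2700)^0.31 = 0.7213
18300^0.82 = 3128
1.8^-0.26 = 0.8583
Denominator = 1.07 × 0.7213 × 3128 × 0.8583 = 2072
D / 2072 = 115000 / 2072 = 55.50
v = 55.50^(1/0.41) = 55.50^2.439 = 17961 m/s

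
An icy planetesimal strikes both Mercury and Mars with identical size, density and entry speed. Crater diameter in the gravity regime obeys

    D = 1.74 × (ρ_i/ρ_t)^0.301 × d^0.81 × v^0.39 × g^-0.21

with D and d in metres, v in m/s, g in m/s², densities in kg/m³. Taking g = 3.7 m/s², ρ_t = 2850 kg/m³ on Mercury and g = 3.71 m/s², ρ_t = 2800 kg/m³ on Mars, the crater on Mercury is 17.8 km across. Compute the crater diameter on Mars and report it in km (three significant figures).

The impactor-only factors (d, v, ρ_i) cancel in the ratio, leaving D_Mars/D_Mercury = (g_Mars/g_Mercury)^-0.21 · (ρ_t,Mercury/ρ_t,Mars)^0.301.
(3.71/3.7)^-0.21 = 1.003^-0.21 = 0.9994
(2850/2800)^0.301 = 1.018^0.301 = 1.005
Ratio = 0.9994 × 1.005 = 1.004
D_Mars = 1.004 × 17.8 km = 17.9 km

D ≈ 17.9 km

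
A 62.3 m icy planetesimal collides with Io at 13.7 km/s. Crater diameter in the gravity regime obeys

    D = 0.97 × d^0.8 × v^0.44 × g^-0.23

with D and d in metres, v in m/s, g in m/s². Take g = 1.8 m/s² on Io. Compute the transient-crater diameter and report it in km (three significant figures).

D ≈ 1.53 km

In SI units: v = 13700 m/s.
d^0.8 = 62.3^0.8 = 27.26
v^0.44 = 13700^0.44 = 66.09
g^-0.23 = 1.8^-0.23 = 0.8735
D = 0.97 × 27.26 × 66.09 × 0.8735 = 1526 m
   = 1.526 km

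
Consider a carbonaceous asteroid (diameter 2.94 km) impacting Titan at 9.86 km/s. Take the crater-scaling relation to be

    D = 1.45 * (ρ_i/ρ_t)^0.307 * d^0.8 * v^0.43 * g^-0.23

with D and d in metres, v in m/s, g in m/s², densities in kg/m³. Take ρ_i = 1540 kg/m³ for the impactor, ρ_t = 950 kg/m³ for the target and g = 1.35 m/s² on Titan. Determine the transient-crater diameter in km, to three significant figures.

D ≈ 48.7 km

In SI units: d = 2940 m, v = 9860 m/s.
(ρ_i/ρ_t)^0.307 = (1540/950)^0.307 = 1.160
d^0.8 = 2940^0.8 = 595.2
v^0.43 = 9860^0.43 = 52.16
g^-0.23 = 1.35^-0.23 = 0.9333
D = 1.45 × 1.160 × 595.2 × 52.16 × 0.9333 = 48736 m
   = 48.74 km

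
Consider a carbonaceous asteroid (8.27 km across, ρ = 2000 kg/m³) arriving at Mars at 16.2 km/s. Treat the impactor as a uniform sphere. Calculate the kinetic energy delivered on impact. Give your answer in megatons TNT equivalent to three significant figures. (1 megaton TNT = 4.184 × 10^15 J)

d = 8270 m; v = 16200 m/s.
Mass m = (π/6) ρ d³ = (π/6) × 2000 × (8270)³ = 5.923 × 10^14 kg
E = ½ m v² = 0.5 × 5.923 × 10^14 × (16200)² = 7.772 × 10^22 J
   = 7.772 × 10^22 / 4.184×10^15 = 1.858 × 10^7 Mt

E ≈ 1.86 × 10^7 Mt TNT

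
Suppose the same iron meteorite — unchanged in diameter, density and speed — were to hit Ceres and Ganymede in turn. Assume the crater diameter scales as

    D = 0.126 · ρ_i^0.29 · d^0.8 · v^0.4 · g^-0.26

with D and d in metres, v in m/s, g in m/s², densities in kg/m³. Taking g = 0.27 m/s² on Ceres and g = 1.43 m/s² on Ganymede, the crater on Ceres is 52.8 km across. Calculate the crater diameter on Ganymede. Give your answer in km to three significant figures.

D ≈ 34.2 km

All impactor-dependent factors cancel in the ratio, leaving D_Ganymede/D_Ceres = (g_Ganymede/g_Ceres)^-0.26.
(1.43/0.27)^-0.26 = 5.296^-0.26 = 0.6483
D_Ganymede = 0.6483 × 52.8 km = 34.2 km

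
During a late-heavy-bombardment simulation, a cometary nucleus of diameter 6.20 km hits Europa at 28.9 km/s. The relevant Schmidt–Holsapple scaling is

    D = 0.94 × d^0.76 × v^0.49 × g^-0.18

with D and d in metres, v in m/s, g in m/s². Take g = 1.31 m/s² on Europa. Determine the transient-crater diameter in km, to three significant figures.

In SI units: d = 6200 m, v = 28900 m/s.
d^0.76 = 6200^0.76 = 762.5
v^0.49 = 28900^0.49 = 153.4
g^-0.18 = 1.31^-0.18 = 0.9526
D = 0.94 × 762.5 × 153.4 × 0.9526 = 1.047 × 10^5 m
   = 104.7 km

D ≈ 105 km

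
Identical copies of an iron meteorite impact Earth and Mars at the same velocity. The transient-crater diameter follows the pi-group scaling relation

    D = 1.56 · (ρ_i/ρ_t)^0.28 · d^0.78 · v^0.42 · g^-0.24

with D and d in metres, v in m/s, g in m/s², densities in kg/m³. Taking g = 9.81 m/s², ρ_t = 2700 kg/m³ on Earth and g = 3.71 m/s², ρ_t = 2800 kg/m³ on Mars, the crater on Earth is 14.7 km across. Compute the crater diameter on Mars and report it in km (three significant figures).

The impactor-only factors (d, v, ρ_i) cancel in the ratio, leaving D_Mars/D_Earth = (g_Mars/g_Earth)^-0.24 · (ρ_t,Earth/ρ_t,Mars)^0.28.
(3.71/9.81)^-0.24 = 0.3782^-0.24 = 1.263
(2700/2800)^0.28 = 0.9643^0.28 = 0.9899
Ratio = 1.263 × 0.9899 = 1.250
D_Mars = 1.250 × 14.7 km = 18.4 km

D ≈ 18.4 km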